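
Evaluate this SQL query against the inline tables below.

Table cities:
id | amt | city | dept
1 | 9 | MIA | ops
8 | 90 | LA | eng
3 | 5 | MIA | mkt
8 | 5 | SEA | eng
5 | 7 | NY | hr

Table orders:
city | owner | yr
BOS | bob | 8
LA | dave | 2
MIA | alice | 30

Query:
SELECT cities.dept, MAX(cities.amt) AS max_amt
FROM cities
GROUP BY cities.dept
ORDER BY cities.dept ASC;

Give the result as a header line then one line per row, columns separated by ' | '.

== RESULT ==
cities.dept | max_amt
eng | 90
hr | 7
mkt | 5
ops | 9

Derivation:
After GROUP BY (4 rows):
cities.dept | max_amt
ops | 9
eng | 90
mkt | 5
hr | 7
After ORDER BY (4 rows):
cities.dept | max_amt
eng | 90
hr | 7
mkt | 5
ops | 9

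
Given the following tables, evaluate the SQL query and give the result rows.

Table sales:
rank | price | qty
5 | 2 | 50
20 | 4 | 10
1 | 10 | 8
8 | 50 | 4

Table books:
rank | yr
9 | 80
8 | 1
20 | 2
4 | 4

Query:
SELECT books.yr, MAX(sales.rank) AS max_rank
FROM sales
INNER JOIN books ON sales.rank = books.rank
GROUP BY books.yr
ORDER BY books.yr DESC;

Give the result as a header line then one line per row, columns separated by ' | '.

After JOIN books (2 rows):
sales.rank | sales.price | sales.qty | books.rank | books.yr
20 | 4 | 10 | 20 | 2
8 | 50 | 4 | 8 | 1
After GROUP BY (2 rows):
books.yr | max_rank
2 | 20
1 | 8
After ORDER BY (2 rows):
books.yr | max_rank
2 | 20
1 | 8

== RESULT ==
books.yr | max_rank
2 | 20
1 | 8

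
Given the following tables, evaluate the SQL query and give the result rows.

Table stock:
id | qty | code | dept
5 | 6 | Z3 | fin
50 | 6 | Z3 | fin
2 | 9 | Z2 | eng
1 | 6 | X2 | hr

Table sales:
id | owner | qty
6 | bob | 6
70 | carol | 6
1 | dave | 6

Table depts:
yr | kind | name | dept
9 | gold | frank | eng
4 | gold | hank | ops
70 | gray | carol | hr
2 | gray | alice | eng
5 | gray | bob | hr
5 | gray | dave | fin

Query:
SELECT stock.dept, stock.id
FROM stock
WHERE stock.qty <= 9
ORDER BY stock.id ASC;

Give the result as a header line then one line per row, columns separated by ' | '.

After WHERE (4 rows):
stock.id | stock.qty | stock.code | stock.dept
5 | 6 | Z3 | fin
50 | 6 | Z3 | fin
2 | 9 | Z2 | eng
1 | 6 | X2 | hr
After SELECT (4 rows):
stock.dept | stock.id
fin | 5
fin | 50
eng | 2
hr | 1
After ORDER BY (4 rows):
stock.dept | stock.id
hr | 1
eng | 2
fin | 5
fin | 50

== RESULT ==
stock.dept | stock.id
hr | 1
eng | 2
fin | 5
fin | 50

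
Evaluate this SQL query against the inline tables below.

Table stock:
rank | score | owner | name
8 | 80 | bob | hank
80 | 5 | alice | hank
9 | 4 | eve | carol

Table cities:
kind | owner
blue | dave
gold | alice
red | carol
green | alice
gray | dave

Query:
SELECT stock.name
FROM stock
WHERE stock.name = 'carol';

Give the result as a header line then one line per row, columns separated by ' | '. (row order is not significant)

== RESULT ==
stock.name
carol

Derivation:
After WHERE (1 rows):
stock.rank | stock.score | stock.owner | stock.name
9 | 4 | eve | carol
After SELECT (1 rows):
stock.name
carol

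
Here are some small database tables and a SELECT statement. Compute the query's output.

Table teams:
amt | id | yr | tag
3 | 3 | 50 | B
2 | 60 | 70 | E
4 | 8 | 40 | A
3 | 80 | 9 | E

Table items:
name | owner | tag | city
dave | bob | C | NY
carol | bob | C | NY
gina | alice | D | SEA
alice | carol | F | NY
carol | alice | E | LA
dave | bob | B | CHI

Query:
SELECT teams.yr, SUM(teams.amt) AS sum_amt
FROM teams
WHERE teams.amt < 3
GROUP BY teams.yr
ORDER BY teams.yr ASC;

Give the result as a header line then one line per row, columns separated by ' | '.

After WHERE (1 rows):
teams.amt | teams.id | teams.yr | teams.tag
2 | 60 | 70 | E
After GROUP BY (1 rows):
teams.yr | sum_amt
70 | 2
After ORDER BY (1 rows):
teams.yr | sum_amt
70 | 2

== RESULT ==
teams.yr | sum_amt
70 | 2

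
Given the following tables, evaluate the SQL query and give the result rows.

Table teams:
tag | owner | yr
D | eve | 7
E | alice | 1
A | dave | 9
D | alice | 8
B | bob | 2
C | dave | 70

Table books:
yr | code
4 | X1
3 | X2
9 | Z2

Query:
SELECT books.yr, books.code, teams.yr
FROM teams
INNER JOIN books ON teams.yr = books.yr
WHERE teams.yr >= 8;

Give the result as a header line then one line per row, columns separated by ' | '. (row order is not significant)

After JOIN books (1 rows):
teams.tag | teams.owner | teams.yr | books.yr | books.code
A | dave | 9 | 9 | Z2
After WHERE (1 rows):
teams.tag | teams.owner | teams.yr | books.yr | books.code
A | dave | 9 | 9 | Z2
After SELECT (1 rows):
books.yr | books.code | teams.yr
9 | Z2 | 9

== RESULT ==
books.yr | books.code | teams.yr
9 | Z2 | 9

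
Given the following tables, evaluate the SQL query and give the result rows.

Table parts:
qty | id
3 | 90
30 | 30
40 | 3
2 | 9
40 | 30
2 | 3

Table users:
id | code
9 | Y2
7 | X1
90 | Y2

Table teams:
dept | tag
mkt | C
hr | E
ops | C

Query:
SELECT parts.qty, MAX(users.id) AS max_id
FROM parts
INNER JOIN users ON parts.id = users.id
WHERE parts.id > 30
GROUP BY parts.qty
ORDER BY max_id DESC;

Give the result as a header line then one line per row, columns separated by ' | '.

== RESULT ==
parts.qty | max_id
3 | 90

Derivation:
After JOIN users (2 rows):
parts.qty | parts.id | users.id | users.code
3 | 90 | 90 | Y2
2 | 9 | 9 | Y2
After WHERE (1 rows):
parts.qty | parts.id | users.id | users.code
3 | 90 | 90 | Y2
After GROUP BY (1 rows):
parts.qty | max_id
3 | 90
After ORDER BY (1 rows):
parts.qty | max_id
3 | 90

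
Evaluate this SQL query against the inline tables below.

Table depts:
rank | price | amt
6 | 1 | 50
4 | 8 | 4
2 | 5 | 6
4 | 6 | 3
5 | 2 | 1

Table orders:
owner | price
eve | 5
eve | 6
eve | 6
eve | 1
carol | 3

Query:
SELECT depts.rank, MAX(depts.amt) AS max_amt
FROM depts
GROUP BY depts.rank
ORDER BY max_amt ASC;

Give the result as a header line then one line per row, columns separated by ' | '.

== RESULT ==
depts.rank | max_amt
5 | 1
4 | 4
2 | 6
6 | 50

Derivation:
After GROUP BY (4 rows):
depts.rank | max_amt
6 | 50
4 | 4
2 | 6
5 | 1
After ORDER BY (4 rows):
depts.rank | max_amt
5 | 1
4 | 4
2 | 6
6 | 50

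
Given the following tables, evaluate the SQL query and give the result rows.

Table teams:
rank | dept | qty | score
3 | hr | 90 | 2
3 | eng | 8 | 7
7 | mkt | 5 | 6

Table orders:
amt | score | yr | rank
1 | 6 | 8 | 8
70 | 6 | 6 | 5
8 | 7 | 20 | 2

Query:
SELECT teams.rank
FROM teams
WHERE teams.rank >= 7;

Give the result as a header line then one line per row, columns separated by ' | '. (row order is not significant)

== RESULT ==
teams.rank
7

Derivation:
After WHERE (1 rows):
teams.rank | teams.dept | teams.qty | teams.score
7 | mkt | 5 | 6
After SELECT (1 rows):
teams.rank
7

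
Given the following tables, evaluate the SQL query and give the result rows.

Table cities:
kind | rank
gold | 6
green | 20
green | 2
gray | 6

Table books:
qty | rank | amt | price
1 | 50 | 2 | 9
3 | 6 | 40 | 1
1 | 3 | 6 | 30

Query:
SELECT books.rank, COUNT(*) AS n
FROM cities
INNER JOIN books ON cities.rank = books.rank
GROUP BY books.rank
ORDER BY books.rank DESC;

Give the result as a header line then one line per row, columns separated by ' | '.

After JOIN books (2 rows):
cities.kind | cities.rank | books.qty | books.rank | books.amt | books.price
gold | 6 | 3 | 6 | 40 | 1
gray | 6 | 3 | 6 | 40 | 1
After GROUP BY (1 rows):
books.rank | n
6 | 2
After ORDER BY (1 rows):
books.rank | n
6 | 2

== RESULT ==
books.rank | n
6 | 2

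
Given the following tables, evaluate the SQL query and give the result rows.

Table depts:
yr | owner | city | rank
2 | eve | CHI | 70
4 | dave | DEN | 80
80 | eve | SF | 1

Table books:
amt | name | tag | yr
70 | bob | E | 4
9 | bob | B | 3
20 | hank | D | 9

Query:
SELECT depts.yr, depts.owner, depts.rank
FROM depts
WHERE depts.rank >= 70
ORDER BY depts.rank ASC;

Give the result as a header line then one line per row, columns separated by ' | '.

After WHERE (2 rows):
depts.yr | depts.owner | depts.city | depts.rank
2 | eve | CHI | 70
4 | dave | DEN | 80
After SELECT (2 rows):
depts.yr | depts.owner | depts.rank
2 | eve | 70
4 | dave | 80
After ORDER BY (2 rows):
depts.yr | depts.owner | depts.rank
2 | eve | 70
4 | dave | 80

== RESULT ==
depts.yr | depts.owner | depts.rank
2 | eve | 70
4 | dave | 80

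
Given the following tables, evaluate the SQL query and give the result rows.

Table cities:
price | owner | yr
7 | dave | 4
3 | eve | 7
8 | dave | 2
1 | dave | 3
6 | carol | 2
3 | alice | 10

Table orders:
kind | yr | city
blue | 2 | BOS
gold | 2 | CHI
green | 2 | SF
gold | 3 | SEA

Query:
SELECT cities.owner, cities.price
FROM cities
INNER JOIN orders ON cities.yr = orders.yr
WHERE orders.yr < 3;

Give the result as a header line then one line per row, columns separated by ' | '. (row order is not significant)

== RESULT ==
cities.owner | cities.price
dave | 8
dave | 8
dave | 8
carol | 6
carol | 6
carol | 6

Derivation:
After JOIN orders (7 rows):
cities.price | cities.owner | cities.yr | orders.kind | orders.yr | orders.city
8 | dave | 2 | blue | 2 | BOS
8 | dave | 2 | gold | 2 | CHI
8 | dave | 2 | green | 2 | SF
1 | dave | 3 | gold | 3 | SEA
6 | carol | 2 | blue | 2 | BOS
6 | carol | 2 | gold | 2 | CHI
6 | carol | 2 | green | 2 | SF
After WHERE (6 rows):
cities.price | cities.owner | cities.yr | orders.kind | orders.yr | orders.city
8 | dave | 2 | blue | 2 | BOS
8 | dave | 2 | gold | 2 | CHI
8 | dave | 2 | green | 2 | SF
6 | carol | 2 | blue | 2 | BOS
6 | carol | 2 | gold | 2 | CHI
6 | carol | 2 | green | 2 | SF
After SELECT (6 rows):
cities.owner | cities.price
dave | 8
dave | 8
dave | 8
carol | 6
carol | 6
carol | 6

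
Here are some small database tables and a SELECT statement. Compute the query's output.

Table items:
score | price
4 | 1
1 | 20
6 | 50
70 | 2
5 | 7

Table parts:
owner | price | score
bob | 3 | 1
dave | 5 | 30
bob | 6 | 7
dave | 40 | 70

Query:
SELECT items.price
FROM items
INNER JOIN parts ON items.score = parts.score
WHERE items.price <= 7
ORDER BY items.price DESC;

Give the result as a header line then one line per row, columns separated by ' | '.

After JOIN parts (2 rows):
items.score | items.price | parts.owner | parts.price | parts.score
1 | 20 | bob | 3 | 1
70 | 2 | dave | 40 | 70
After WHERE (1 rows):
items.score | items.price | parts.owner | parts.price | parts.score
70 | 2 | dave | 40 | 70
After SELECT (1 rows):
items.price
2
After ORDER BY (1 rows):
items.price
2

== RESULT ==
items.price
2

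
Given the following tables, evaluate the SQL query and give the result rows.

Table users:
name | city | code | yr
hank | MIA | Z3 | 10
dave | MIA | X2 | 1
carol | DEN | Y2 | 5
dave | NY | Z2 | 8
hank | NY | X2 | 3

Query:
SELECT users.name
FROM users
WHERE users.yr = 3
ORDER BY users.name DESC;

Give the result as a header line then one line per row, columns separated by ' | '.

== RESULT ==
users.name
hank

Derivation:
After WHERE (1 rows):
users.name | users.city | users.code | users.yr
hank | NY | X2 | 3
After SELECT (1 rows):
users.name
hank
After ORDER BY (1 rows):
users.name
hank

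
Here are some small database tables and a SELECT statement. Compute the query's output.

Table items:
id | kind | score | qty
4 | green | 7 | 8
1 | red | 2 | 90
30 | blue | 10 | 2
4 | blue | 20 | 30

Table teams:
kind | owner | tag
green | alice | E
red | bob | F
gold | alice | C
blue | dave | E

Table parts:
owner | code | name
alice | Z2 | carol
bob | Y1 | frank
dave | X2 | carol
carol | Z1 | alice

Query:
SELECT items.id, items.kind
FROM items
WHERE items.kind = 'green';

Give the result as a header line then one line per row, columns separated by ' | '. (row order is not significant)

After WHERE (1 rows):
items.id | items.kind | items.score | items.qty
4 | green | 7 | 8
After SELECT (1 rows):
items.id | items.kind
4 | green

== RESULT ==
items.id | items.kind
4 | green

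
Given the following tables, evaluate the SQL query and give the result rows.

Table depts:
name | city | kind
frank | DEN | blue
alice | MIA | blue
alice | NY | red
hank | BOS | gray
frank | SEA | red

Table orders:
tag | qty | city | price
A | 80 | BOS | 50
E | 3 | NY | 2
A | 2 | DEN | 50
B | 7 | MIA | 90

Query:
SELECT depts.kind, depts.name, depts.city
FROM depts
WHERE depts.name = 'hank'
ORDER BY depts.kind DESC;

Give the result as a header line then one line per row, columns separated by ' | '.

After WHERE (1 rows):
depts.name | depts.city | depts.kind
hank | BOS | gray
After SELECT (1 rows):
depts.kind | depts.name | depts.city
gray | hank | BOS
After ORDER BY (1 rows):
depts.kind | depts.name | depts.city
gray | hank | BOS

== RESULT ==
depts.kind | depts.name | depts.city
gray | hank | BOS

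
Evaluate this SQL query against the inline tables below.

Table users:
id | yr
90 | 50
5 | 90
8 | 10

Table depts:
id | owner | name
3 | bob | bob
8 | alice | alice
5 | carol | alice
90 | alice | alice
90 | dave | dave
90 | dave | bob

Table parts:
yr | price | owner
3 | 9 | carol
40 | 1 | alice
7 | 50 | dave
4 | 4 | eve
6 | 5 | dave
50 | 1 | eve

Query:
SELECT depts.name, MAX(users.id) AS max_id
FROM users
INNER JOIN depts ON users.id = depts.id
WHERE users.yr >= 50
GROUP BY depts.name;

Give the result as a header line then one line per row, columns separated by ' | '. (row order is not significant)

After JOIN depts (5 rows):
users.id | users.yr | depts.id | depts.owner | depts.name
90 | 50 | 90 | alice | alice
90 | 50 | 90 | dave | dave
90 | 50 | 90 | dave | bob
5 | 90 | 5 | carol | alice
8 | 10 | 8 | alice | alice
After WHERE (4 rows):
users.id | users.yr | depts.id | depts.owner | depts.name
90 | 50 | 90 | alice | alice
90 | 50 | 90 | dave | dave
90 | 50 | 90 | dave | bob
5 | 90 | 5 | carol | alice
After GROUP BY (3 rows):
depts.name | max_id
alice | 90
dave | 90
bob | 90

== RESULT ==
depts.name | max_id
alice | 90
dave | 90
bob | 90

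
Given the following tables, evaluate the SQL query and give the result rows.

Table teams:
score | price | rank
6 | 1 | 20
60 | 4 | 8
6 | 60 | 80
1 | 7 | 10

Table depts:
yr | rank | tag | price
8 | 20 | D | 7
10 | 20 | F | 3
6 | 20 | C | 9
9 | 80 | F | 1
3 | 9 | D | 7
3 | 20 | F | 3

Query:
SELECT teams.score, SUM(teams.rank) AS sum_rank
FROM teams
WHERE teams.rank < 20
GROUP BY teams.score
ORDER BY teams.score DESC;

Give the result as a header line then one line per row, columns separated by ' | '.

== RESULT ==
teams.score | sum_rank
60 | 8
1 | 10

Derivation:
After WHERE (2 rows):
teams.score | teams.price | teams.rank
60 | 4 | 8
1 | 7 | 10
After GROUP BY (2 rows):
teams.score | sum_rank
60 | 8
1 | 10
After ORDER BY (2 rows):
teams.score | sum_rank
60 | 8
1 | 10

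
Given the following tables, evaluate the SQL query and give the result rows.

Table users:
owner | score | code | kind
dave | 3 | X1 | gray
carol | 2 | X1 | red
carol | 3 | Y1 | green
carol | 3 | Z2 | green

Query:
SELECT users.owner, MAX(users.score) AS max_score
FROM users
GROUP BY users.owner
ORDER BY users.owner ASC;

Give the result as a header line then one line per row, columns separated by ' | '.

After GROUP BY (2 rows):
users.owner | max_score
dave | 3
carol | 3
After ORDER BY (2 rows):
users.owner | max_score
carol | 3
dave | 3

== RESULT ==
users.owner | max_score
carol | 3
dave | 3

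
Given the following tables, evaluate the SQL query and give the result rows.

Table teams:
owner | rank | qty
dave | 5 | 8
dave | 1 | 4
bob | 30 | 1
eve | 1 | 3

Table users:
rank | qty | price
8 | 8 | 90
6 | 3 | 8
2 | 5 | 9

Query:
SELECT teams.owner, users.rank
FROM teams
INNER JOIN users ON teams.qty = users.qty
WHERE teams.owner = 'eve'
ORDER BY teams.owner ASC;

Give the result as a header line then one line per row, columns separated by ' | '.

== RESULT ==
teams.owner | users.rank
eve | 6

Derivation:
After JOIN users (2 rows):
teams.owner | teams.rank | teams.qty | users.rank | users.qty | users.price
dave | 5 | 8 | 8 | 8 | 90
eve | 1 | 3 | 6 | 3 | 8
After WHERE (1 rows):
teams.owner | teams.rank | teams.qty | users.rank | users.qty | users.price
eve | 1 | 3 | 6 | 3 | 8
After SELECT (1 rows):
teams.owner | users.rank
eve | 6
After ORDER BY (1 rows):
teams.owner | users.rank
eve | 6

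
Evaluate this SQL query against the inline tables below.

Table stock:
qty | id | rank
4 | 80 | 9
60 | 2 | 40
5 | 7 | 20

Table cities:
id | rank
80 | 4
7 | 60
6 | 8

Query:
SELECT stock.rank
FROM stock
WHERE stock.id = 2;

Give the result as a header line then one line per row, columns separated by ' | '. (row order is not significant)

== RESULT ==
stock.rank
40

Derivation:
After WHERE (1 rows):
stock.qty | stock.id | stock.rank
60 | 2 | 40
After SELECT (1 rows):
stock.rank
40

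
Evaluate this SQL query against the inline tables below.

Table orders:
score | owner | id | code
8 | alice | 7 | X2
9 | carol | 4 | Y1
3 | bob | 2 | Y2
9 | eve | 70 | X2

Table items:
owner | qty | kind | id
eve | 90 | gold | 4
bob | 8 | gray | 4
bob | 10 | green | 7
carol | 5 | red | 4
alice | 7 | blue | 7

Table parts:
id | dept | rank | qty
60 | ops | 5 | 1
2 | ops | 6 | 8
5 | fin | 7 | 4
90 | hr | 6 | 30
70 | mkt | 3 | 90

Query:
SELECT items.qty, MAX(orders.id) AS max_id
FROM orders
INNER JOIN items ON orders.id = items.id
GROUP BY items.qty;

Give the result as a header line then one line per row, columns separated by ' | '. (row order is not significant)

After JOIN items (5 rows):
orders.score | orders.owner | orders.id | orders.code | items.owner | items.qty | items.kind | items.id
8 | alice | 7 | X2 | bob | 10 | green | 7
8 | alice | 7 | X2 | alice | 7 | blue | 7
9 | carol | 4 | Y1 | eve | 90 | gold | 4
9 | carol | 4 | Y1 | bob | 8 | gray | 4
9 | carol | 4 | Y1 | carol | 5 | red | 4
After GROUP BY (5 rows):
items.qty | max_id
10 | 7
7 | 7
90 | 4
8 | 4
5 | 4

== RESULT ==
items.qty | max_id
10 | 7
7 | 7
90 | 4
8 | 4
5 | 4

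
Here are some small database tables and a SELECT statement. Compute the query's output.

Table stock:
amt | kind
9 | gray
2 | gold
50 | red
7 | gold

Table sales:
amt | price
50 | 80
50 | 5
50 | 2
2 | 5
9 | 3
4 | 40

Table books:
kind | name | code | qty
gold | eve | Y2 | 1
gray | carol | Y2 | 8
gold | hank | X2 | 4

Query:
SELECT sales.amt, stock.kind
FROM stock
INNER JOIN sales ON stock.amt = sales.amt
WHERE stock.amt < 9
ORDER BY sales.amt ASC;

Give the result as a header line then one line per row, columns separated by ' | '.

== RESULT ==
sales.amt | stock.kind
2 | gold

Derivation:
After JOIN sales (5 rows):
stock.amt | stock.kind | sales.amt | sales.price
9 | gray | 9 | 3
2 | gold | 2 | 5
50 | red | 50 | 80
50 | red | 50 | 5
50 | red | 50 | 2
After WHERE (1 rows):
stock.amt | stock.kind | sales.amt | sales.price
2 | gold | 2 | 5
After SELECT (1 rows):
sales.amt | stock.kind
2 | gold
After ORDER BY (1 rows):
sales.amt | stock.kind
2 | gold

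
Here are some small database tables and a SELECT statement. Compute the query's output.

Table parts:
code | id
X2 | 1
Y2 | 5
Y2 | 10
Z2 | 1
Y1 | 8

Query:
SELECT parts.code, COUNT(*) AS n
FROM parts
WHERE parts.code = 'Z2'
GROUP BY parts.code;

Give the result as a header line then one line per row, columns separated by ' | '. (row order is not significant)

After WHERE (1 rows):
parts.code | parts.id
Z2 | 1
After GROUP BY (1 rows):
parts.code | n
Z2 | 1

== RESULT ==
parts.code | n
Z2 | 1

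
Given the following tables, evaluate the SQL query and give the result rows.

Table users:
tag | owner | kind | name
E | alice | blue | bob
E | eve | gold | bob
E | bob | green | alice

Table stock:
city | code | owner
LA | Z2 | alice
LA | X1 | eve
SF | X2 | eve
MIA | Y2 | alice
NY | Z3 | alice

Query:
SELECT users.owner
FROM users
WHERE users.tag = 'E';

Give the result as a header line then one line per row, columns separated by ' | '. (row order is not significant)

After WHERE (3 rows):
users.tag | users.owner | users.kind | users.name
E | alice | blue | bob
E | eve | gold | bob
E | bob | green | alice
After SELECT (3 rows):
users.owner
alice
eve
bob

== RESULT ==
users.owner
alice
eve
bob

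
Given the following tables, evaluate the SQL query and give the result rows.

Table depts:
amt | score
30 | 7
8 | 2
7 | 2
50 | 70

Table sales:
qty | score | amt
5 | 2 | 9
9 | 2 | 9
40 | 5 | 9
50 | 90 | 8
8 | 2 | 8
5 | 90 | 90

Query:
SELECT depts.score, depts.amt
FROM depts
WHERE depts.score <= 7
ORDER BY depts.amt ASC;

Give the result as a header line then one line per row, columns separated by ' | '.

After WHERE (3 rows):
depts.amt | depts.score
30 | 7
8 | 2
7 | 2
After SELECT (3 rows):
depts.score | depts.amt
7 | 30
2 | 8
2 | 7
After ORDER BY (3 rows):
depts.score | depts.amt
2 | 7
2 | 8
7 | 30

== RESULT ==
depts.score | depts.amt
2 | 7
2 | 8
7 | 30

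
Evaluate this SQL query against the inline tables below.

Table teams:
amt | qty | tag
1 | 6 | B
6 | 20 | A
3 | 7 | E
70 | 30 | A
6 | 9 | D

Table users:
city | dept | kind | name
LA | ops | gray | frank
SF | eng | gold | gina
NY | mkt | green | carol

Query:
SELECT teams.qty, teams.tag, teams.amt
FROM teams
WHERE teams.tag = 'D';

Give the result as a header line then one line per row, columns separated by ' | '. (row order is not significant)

== RESULT ==
teams.qty | teams.tag | teams.amt
9 | D | 6

Derivation:
After WHERE (1 rows):
teams.amt | teams.qty | teams.tag
6 | 9 | D
After SELECT (1 rows):
teams.qty | teams.tag | teams.amt
9 | D | 6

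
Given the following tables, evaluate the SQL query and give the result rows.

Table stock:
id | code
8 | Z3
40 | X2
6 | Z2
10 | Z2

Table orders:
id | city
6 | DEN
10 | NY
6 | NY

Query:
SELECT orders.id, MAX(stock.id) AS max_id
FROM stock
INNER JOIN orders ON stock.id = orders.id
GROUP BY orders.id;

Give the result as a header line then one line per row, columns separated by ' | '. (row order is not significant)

After JOIN orders (3 rows):
stock.id | stock.code | orders.id | orders.city
6 | Z2 | 6 | DEN
6 | Z2 | 6 | NY
10 | Z2 | 10 | NY
After GROUP BY (2 rows):
orders.id | max_id
6 | 6
10 | 10

== RESULT ==
orders.id | max_id
6 | 6
10 | 10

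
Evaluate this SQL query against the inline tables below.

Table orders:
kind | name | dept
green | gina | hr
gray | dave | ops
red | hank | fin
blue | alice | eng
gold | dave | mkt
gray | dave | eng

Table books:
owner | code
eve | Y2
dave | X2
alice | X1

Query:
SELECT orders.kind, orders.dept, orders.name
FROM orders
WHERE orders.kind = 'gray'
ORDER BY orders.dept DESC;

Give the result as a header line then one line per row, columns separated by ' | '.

== RESULT ==
orders.kind | orders.dept | orders.name
gray | ops | dave
gray | eng | dave

Derivation:
After WHERE (2 rows):
orders.kind | orders.name | orders.dept
gray | dave | ops
gray | dave | eng
After SELECT (2 rows):
orders.kind | orders.dept | orders.name
gray | ops | dave
gray | eng | dave
After ORDER BY (2 rows):
orders.kind | orders.dept | orders.name
gray | ops | dave
gray | eng | dave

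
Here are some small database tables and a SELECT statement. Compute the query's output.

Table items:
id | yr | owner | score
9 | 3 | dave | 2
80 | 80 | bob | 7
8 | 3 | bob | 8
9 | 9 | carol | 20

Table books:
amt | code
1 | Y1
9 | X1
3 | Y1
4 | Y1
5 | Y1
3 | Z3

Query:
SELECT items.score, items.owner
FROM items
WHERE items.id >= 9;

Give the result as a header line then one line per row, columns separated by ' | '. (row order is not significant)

After WHERE (3 rows):
items.id | items.yr | items.owner | items.score
9 | 3 | dave | 2
80 | 80 | bob | 7
9 | 9 | carol | 20
After SELECT (3 rows):
items.score | items.owner
2 | dave
7 | bob
20 | carol

== RESULT ==
items.score | items.owner
2 | dave
7 | bob
20 | carol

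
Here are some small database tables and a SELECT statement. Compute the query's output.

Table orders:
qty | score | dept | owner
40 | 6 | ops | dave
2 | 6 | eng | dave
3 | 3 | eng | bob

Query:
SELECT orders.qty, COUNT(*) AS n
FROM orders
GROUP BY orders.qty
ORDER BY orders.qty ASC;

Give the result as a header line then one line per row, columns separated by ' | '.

After GROUP BY (3 rows):
orders.qty | n
40 | 1
2 | 1
3 | 1
After ORDER BY (3 rows):
orders.qty | n
2 | 1
3 | 1
40 | 1

== RESULT ==
orders.qty | n
2 | 1
3 | 1
40 | 1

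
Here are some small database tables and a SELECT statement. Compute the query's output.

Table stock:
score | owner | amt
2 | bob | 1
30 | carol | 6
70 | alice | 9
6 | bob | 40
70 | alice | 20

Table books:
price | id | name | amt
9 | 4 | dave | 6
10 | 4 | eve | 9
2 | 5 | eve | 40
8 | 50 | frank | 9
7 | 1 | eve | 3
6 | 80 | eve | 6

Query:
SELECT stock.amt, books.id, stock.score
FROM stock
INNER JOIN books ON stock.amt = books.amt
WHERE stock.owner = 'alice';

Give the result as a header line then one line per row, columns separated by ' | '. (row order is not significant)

After JOIN books (5 rows):
stock.score | stock.owner | stock.amt | books.price | books.id | books.name | books.amt
30 | carol | 6 | 9 | 4 | dave | 6
30 | carol | 6 | 6 | 80 | eve | 6
70 | alice | 9 | 10 | 4 | eve | 9
70 | alice | 9 | 8 | 50 | frank | 9
6 | bob | 40 | 2 | 5 | eve | 40
After WHERE (2 rows):
stock.score | stock.owner | stock.amt | books.price | books.id | books.name | books.amt
70 | alice | 9 | 10 | 4 | eve | 9
70 | alice | 9 | 8 | 50 | frank | 9
After SELECT (2 rows):
stock.amt | books.id | stock.score
9 | 4 | 70
9 | 50 | 70

== RESULT ==
stock.amt | books.id | stock.score
9 | 4 | 70
9 | 50 | 70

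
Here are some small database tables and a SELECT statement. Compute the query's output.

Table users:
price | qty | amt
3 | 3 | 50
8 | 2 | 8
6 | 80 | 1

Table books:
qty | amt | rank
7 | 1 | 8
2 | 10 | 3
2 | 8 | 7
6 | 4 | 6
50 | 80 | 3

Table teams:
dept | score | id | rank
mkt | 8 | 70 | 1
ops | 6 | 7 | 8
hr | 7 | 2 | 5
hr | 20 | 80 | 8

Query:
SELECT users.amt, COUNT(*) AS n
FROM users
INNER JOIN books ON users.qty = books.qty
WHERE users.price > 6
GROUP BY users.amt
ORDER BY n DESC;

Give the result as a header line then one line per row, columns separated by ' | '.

== RESULT ==
users.amt | n
8 | 2

Derivation:
After JOIN books (2 rows):
users.price | users.qty | users.amt | books.qty | books.amt | books.rank
8 | 2 | 8 | 2 | 10 | 3
8 | 2 | 8 | 2 | 8 | 7
After WHERE (2 rows):
users.price | users.qty | users.amt | books.qty | books.amt | books.rank
8 | 2 | 8 | 2 | 10 | 3
8 | 2 | 8 | 2 | 8 | 7
After GROUP BY (1 rows):
users.amt | n
8 | 2
After ORDER BY (1 rows):
users.amt | n
8 | 2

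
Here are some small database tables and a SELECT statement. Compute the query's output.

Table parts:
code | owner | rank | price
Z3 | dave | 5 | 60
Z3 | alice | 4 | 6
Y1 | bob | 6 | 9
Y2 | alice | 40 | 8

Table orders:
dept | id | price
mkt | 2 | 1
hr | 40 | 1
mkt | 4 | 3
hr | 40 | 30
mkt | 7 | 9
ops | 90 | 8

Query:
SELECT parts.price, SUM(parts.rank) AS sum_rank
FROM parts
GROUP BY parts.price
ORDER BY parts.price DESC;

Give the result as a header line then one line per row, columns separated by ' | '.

== RESULT ==
parts.price | sum_rank
60 | 5
9 | 6
8 | 40
6 | 4

Derivation:
After GROUP BY (4 rows):
parts.price | sum_rank
60 | 5
6 | 4
9 | 6
8 | 40
After ORDER BY (4 rows):
parts.price | sum_rank
60 | 5
9 | 6
8 | 40
6 | 4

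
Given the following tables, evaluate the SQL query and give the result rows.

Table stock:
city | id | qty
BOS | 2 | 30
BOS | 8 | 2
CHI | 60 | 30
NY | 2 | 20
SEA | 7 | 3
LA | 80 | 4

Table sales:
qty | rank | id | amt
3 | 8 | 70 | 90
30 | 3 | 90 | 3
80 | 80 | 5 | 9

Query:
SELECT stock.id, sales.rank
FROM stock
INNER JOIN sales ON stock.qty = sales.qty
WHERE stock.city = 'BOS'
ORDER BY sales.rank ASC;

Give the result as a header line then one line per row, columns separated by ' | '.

After JOIN sales (3 rows):
stock.city | stock.id | stock.qty | sales.qty | sales.rank | sales.id | sales.amt
BOS | 2 | 30 | 30 | 3 | 90 | 3
CHI | 60 | 30 | 30 | 3 | 90 | 3
SEA | 7 | 3 | 3 | 8 | 70 | 90
After WHERE (1 rows):
stock.city | stock.id | stock.qty | sales.qty | sales.rank | sales.id | sales.amt
BOS | 2 | 30 | 30 | 3 | 90 | 3
After SELECT (1 rows):
stock.id | sales.rank
2 | 3
After ORDER BY (1 rows):
stock.id | sales.rank
2 | 3

== RESULT ==
stock.id | sales.rank
2 | 3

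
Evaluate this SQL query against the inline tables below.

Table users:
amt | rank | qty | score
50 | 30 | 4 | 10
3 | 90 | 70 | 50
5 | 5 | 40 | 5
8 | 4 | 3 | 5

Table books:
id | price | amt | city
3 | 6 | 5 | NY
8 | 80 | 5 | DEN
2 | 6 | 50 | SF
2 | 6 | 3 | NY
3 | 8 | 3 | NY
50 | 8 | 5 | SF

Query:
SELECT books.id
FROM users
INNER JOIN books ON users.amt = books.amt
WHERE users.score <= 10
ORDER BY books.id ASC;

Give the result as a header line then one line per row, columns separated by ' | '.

== RESULT ==
books.id
2
3
8
50

Derivation:
After JOIN books (6 rows):
users.amt | users.rank | users.qty | users.score | books.id | books.price | books.amt | books.city
50 | 30 | 4 | 10 | 2 | 6 | 50 | SF
3 | 90 | 70 | 50 | 2 | 6 | 3 | NY
3 | 90 | 70 | 50 | 3 | 8 | 3 | NY
5 | 5 | 40 | 5 | 3 | 6 | 5 | NY
5 | 5 | 40 | 5 | 8 | 80 | 5 | DEN
5 | 5 | 40 | 5 | 50 | 8 | 5 | SF
After WHERE (4 rows):
users.amt | users.rank | users.qty | users.score | books.id | books.price | books.amt | books.city
50 | 30 | 4 | 10 | 2 | 6 | 50 | SF
5 | 5 | 40 | 5 | 3 | 6 | 5 | NY
5 | 5 | 40 | 5 | 8 | 80 | 5 | DEN
5 | 5 | 40 | 5 | 50 | 8 | 5 | SF
After SELECT (4 rows):
books.id
2
3
8
50
After ORDER BY (4 rows):
books.id
2
3
8
50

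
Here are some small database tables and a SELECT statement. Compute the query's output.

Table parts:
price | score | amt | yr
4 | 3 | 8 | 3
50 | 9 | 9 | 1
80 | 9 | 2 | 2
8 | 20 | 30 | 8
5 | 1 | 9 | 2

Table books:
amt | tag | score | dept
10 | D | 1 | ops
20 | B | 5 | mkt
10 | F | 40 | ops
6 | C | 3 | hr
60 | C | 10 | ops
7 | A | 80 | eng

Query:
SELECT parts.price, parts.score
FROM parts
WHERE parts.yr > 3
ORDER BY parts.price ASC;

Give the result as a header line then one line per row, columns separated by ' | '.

After WHERE (1 rows):
parts.price | parts.score | parts.amt | parts.yr
8 | 20 | 30 | 8
After SELECT (1 rows):
parts.price | parts.score
8 | 20
After ORDER BY (1 rows):
parts.price | parts.score
8 | 20

== RESULT ==
parts.price | parts.score
8 | 20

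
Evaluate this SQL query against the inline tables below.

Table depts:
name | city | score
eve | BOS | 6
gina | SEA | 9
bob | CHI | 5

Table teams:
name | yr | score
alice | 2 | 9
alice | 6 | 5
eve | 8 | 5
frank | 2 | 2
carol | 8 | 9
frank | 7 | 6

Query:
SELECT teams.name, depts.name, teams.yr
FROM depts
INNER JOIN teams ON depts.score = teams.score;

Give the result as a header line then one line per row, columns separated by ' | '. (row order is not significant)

After JOIN teams (5 rows):
depts.name | depts.city | depts.score | teams.name | teams.yr | teams.score
eve | BOS | 6 | frank | 7 | 6
gina | SEA | 9 | alice | 2 | 9
gina | SEA | 9 | carol | 8 | 9
bob | CHI | 5 | alice | 6 | 5
bob | CHI | 5 | eve | 8 | 5
After SELECT (5 rows):
teams.name | depts.name | teams.yr
frank | eve | 7
alice | gina | 2
carol | gina | 8
alice | bob | 6
eve | bob | 8

== RESULT ==
teams.name | depts.name | teams.yr
frank | eve | 7
alice | gina | 2
carol | gina | 8
alice | bob | 6
eve | bob | 8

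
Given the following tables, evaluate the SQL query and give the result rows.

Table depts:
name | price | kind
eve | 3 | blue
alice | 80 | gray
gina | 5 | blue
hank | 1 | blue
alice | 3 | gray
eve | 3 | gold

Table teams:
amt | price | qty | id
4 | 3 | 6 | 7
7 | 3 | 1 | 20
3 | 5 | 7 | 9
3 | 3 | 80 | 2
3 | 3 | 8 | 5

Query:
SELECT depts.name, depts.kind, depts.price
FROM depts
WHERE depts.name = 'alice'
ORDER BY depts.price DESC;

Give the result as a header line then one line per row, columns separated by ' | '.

After WHERE (2 rows):
depts.name | depts.price | depts.kind
alice | 80 | gray
alice | 3 | gray
After SELECT (2 rows):
depts.name | depts.kind | depts.price
alice | gray | 80
alice | gray | 3
After ORDER BY (2 rows):
depts.name | depts.kind | depts.price
alice | gray | 80
alice | gray | 3

== RESULT ==
depts.name | depts.kind | depts.price
alice | gray | 80
alice | gray | 3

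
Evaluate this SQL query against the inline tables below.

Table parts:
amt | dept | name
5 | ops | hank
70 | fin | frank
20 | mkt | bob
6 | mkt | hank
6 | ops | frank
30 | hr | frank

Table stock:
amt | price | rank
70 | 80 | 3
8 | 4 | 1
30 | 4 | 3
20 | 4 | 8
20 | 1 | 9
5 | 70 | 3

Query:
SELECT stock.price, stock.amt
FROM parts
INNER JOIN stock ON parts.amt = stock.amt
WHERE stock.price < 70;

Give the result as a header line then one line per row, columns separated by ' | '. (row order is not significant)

After JOIN stock (5 rows):
parts.amt | parts.dept | parts.name | stock.amt | stock.price | stock.rank
5 | ops | hank | 5 | 70 | 3
70 | fin | frank | 70 | 80 | 3
20 | mkt | bob | 20 | 4 | 8
20 | mkt | bob | 20 | 1 | 9
30 | hr | frank | 30 | 4 | 3
After WHERE (3 rows):
parts.amt | parts.dept | parts.name | stock.amt | stock.price | stock.rank
20 | mkt | bob | 20 | 4 | 8
20 | mkt | bob | 20 | 1 | 9
30 | hr | frank | 30 | 4 | 3
After SELECT (3 rows):
stock.price | stock.amt
4 | 20
1 | 20
4 | 30

== RESULT ==
stock.price | stock.amt
4 | 20
1 | 20
4 | 30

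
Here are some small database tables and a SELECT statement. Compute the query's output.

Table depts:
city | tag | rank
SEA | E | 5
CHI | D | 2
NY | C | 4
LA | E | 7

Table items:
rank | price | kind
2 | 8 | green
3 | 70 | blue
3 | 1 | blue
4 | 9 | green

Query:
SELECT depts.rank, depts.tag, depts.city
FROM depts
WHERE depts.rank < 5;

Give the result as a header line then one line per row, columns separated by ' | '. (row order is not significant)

After WHERE (2 rows):
depts.city | depts.tag | depts.rank
CHI | D | 2
NY | C | 4
After SELECT (2 rows):
depts.rank | depts.tag | depts.city
2 | D | CHI
4 | C | NY

== RESULT ==
depts.rank | depts.tag | depts.city
2 | D | CHI
4 | C | NY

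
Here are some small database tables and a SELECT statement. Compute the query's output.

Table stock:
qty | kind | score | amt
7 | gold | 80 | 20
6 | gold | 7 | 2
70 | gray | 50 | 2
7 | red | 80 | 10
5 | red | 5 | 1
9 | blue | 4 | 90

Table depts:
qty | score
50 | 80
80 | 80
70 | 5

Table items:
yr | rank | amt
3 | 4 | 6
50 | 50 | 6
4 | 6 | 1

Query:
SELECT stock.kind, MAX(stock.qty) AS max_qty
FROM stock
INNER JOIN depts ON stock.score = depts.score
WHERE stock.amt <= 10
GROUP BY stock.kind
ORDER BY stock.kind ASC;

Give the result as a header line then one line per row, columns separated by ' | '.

After JOIN depts (5 rows):
stock.qty | stock.kind | stock.score | stock.amt | depts.qty | depts.score
7 | gold | 80 | 20 | 50 | 80
7 | gold | 80 | 20 | 80 | 80
7 | red | 80 | 10 | 50 | 80
7 | red | 80 | 10 | 80 | 80
5 | red | 5 | 1 | 70 | 5
After WHERE (3 rows):
stock.qty | stock.kind | stock.score | stock.amt | depts.qty | depts.score
7 | red | 80 | 10 | 50 | 80
7 | red | 80 | 10 | 80 | 80
5 | red | 5 | 1 | 70 | 5
After GROUP BY (1 rows):
stock.kind | max_qty
red | 7
After ORDER BY (1 rows):
stock.kind | max_qty
red | 7

== RESULT ==
stock.kind | max_qty
red | 7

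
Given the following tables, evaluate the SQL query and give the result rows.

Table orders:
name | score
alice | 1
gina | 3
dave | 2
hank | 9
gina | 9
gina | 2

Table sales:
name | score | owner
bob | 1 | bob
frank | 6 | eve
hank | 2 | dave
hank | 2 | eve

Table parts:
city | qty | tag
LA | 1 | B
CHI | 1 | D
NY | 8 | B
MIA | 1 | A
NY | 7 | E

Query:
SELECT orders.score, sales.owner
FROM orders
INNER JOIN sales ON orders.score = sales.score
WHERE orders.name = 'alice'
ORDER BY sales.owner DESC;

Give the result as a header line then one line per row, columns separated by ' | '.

After JOIN sales (5 rows):
orders.name | orders.score | sales.name | sales.score | sales.owner
alice | 1 | bob | 1 | bob
dave | 2 | hank | 2 | dave
dave | 2 | hank | 2 | eve
gina | 2 | hank | 2 | dave
gina | 2 | hank | 2 | eve
After WHERE (1 rows):
orders.name | orders.score | sales.name | sales.score | sales.owner
alice | 1 | bob | 1 | bob
After SELECT (1 rows):
orders.score | sales.owner
1 | bob
After ORDER BY (1 rows):
orders.score | sales.owner
1 | bob

== RESULT ==
orders.score | sales.owner
1 | bob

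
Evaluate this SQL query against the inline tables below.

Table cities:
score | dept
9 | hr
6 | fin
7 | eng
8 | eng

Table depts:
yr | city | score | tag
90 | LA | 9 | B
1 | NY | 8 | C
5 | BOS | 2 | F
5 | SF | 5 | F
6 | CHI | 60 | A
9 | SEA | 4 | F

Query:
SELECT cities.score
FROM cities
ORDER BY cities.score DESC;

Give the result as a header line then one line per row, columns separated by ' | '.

== RESULT ==
cities.score
9
8
7
6

Derivation:
After SELECT (4 rows):
cities.score
9
6
7
8
After ORDER BY (4 rows):
cities.score
9
8
7
6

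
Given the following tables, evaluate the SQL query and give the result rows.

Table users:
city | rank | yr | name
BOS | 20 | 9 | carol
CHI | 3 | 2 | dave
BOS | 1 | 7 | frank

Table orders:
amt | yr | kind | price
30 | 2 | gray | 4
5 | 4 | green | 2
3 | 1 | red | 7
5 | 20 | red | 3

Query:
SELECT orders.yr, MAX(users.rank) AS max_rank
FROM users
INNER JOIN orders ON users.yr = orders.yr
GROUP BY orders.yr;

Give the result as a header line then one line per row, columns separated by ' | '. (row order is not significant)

== RESULT ==
orders.yr | max_rank
2 | 3

Derivation:
After JOIN orders (1 rows):
users.city | users.rank | users.yr | users.name | orders.amt | orders.yr | orders.kind | orders.price
CHI | 3 | 2 | dave | 30 | 2 | gray | 4
After GROUP BY (1 rows):
orders.yr | max_rank
2 | 3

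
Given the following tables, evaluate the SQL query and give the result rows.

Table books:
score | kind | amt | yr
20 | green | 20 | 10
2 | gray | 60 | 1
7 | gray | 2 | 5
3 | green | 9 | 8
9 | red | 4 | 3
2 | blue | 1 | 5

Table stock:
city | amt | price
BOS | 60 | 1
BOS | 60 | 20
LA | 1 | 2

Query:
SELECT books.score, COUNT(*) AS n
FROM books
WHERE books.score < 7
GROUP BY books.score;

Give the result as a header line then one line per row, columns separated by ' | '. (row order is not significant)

== RESULT ==
books.score | n
2 | 2
3 | 1

Derivation:
After WHERE (3 rows):
books.score | books.kind | books.amt | books.yr
2 | gray | 60 | 1
3 | green | 9 | 8
2 | blue | 1 | 5
After GROUP BY (2 rows):
books.score | n
2 | 2
3 | 1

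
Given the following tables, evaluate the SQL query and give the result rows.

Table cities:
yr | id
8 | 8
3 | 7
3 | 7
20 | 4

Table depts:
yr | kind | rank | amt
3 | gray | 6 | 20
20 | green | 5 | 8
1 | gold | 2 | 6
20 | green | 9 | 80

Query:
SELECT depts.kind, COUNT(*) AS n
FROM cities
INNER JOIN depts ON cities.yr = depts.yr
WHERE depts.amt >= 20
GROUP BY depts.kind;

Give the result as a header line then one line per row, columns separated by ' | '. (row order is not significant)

== RESULT ==
depts.kind | n
gray | 2
green | 1

Derivation:
After JOIN depts (4 rows):
cities.yr | cities.id | depts.yr | depts.kind | depts.rank | depts.amt
3 | 7 | 3 | gray | 6 | 20
3 | 7 | 3 | gray | 6 | 20
20 | 4 | 20 | green | 5 | 8
20 | 4 | 20 | green | 9 | 80
After WHERE (3 rows):
cities.yr | cities.id | depts.yr | depts.kind | depts.rank | depts.amt
3 | 7 | 3 | gray | 6 | 20
3 | 7 | 3 | gray | 6 | 20
20 | 4 | 20 | green | 9 | 80
After GROUP BY (2 rows):
depts.kind | n
gray | 2
green | 1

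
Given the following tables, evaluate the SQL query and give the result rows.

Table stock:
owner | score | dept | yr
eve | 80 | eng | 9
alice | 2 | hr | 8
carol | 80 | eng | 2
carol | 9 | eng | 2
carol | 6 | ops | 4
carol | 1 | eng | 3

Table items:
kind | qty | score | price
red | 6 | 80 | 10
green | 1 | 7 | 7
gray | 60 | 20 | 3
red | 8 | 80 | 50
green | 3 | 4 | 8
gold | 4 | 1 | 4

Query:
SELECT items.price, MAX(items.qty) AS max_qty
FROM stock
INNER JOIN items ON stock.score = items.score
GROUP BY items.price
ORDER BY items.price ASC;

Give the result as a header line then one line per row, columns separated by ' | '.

After JOIN items (5 rows):
stock.owner | stock.score | stock.dept | stock.yr | items.kind | items.qty | items.score | items.price
eve | 80 | eng | 9 | red | 6 | 80 | 10
eve | 80 | eng | 9 | red | 8 | 80 | 50
carol | 80 | eng | 2 | red | 6 | 80 | 10
carol | 80 | eng | 2 | red | 8 | 80 | 50
carol | 1 | eng | 3 | gold | 4 | 1 | 4
After GROUP BY (3 rows):
items.price | max_qty
10 | 6
50 | 8
4 | 4
After ORDER BY (3 rows):
items.price | max_qty
4 | 4
10 | 6
50 | 8

== RESULT ==
items.price | max_qty
4 | 4
10 | 6
50 | 8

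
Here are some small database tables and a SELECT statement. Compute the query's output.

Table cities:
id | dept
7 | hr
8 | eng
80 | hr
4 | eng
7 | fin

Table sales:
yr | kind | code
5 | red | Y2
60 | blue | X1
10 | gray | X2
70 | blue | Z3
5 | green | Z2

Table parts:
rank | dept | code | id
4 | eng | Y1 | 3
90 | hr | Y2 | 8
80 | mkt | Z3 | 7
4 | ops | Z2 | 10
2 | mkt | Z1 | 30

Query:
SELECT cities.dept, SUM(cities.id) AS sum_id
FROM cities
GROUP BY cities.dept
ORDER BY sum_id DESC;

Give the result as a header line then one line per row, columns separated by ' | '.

After GROUP BY (3 rows):
cities.dept | sum_id
hr | 87
eng | 12
fin | 7
After ORDER BY (3 rows):
cities.dept | sum_id
hr | 87
eng | 12
fin | 7

== RESULT ==
cities.dept | sum_id
hr | 87
eng | 12
fin | 7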